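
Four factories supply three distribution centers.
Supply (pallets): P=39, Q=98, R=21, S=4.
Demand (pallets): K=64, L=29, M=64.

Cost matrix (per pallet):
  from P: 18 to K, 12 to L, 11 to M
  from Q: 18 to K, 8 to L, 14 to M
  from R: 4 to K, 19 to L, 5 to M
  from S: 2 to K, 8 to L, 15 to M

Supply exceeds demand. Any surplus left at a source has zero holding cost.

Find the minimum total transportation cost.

1805

One minimum-cost allocation:
  P->M: 39 × 11 = 429
  Q->K: 39 × 18 = 702
  Q->L: 29 × 8 = 232
  Q->M: 25 × 14 = 350
  R->K: 21 × 4 = 84
  S->K: 4 × 2 = 8
Total = 429 + 702 + 232 + 350 + 84 + 8 = 1805.
(Supply check: P ships 39; Q ships 93; R ships 21; S ships 4.)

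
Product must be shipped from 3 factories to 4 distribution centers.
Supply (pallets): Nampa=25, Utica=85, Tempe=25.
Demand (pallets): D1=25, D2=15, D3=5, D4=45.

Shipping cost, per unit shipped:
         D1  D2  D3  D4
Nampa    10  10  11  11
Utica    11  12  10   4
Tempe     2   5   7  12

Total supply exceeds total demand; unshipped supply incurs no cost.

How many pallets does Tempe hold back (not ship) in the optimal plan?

An optimal plan:
  Nampa→D2: 15 × 10 = 150
  Utica→D3: 5 × 10 = 50
  Utica→D4: 45 × 4 = 180
  Tempe→D1: 25 × 2 = 50
Total cost = 430.
Tempe ships 25 of its 25, leaving 0.

0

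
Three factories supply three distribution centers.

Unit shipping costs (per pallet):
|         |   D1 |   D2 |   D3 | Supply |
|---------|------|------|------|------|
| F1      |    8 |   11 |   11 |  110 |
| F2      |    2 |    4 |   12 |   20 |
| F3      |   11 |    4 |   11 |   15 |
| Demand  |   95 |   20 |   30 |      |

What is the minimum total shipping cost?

1080

An optimal shipping plan:
  F1–D1: 80 × 8 = 640
  F1–D3: 30 × 11 = 330
  F2–D1: 15 × 2 = 30
  F2–D2: 5 × 4 = 20
  F3–D2: 15 × 4 = 60
Total = 640 + 330 + 30 + 20 + 60 = 1080.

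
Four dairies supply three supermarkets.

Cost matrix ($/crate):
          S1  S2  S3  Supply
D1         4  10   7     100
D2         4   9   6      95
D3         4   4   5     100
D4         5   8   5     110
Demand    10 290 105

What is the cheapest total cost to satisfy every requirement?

2760

Optimal allocation:
  D1 to S1: 10 × $4 = $40
  D1 to S2: 90 × $10 = $900
  D2 to S2: 95 × $9 = $855
  D3 to S2: 100 × $4 = $400
  D4 to S2: 5 × $8 = $40
  D4 to S3: 105 × $5 = $525
Total = 40 + 900 + 855 + 400 + 40 + 525 = $2760.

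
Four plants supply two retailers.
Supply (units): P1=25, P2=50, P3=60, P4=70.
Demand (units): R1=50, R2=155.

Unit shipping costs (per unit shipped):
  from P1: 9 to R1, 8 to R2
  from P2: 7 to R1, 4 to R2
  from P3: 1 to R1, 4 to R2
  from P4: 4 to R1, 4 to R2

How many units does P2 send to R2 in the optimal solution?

Optimal shipments:
  P1→R2: 25 units
  P2→R2: 50 units
  P3→R1: 50 units
  P3→R2: 10 units
  P4→R2: 70 units
Total cost = 770.
So P2→R2 carries 50 units.

50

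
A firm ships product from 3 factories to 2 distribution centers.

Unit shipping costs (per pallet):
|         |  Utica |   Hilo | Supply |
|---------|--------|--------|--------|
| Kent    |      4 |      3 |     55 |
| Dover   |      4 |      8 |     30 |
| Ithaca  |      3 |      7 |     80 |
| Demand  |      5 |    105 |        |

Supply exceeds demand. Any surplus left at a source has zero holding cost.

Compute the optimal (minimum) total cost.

530

An optimal shipping plan:
  Kent to Hilo: 55 × 3 = 165
  Ithaca to Utica: 5 × 3 = 15
  Ithaca to Hilo: 50 × 7 = 350
Total = 165 + 15 + 350 = 530.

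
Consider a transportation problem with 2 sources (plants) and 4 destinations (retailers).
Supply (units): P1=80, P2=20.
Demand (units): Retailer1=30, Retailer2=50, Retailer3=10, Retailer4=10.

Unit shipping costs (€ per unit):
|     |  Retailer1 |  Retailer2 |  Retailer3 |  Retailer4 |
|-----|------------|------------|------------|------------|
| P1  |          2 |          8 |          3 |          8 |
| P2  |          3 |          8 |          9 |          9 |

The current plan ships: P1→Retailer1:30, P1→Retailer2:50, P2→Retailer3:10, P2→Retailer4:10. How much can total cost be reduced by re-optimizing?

70

Current plan cost = 30·2 + 50·8 + 10·9 + 10·9 = €640.
Optimal plan:
  P1->Retailer1: 30 × €2 = €60
  P1->Retailer2: 30 × €8 = €240
  P1->Retailer3: 10 × €3 = €30
  P1->Retailer4: 10 × €8 = €80
  P2->Retailer2: 20 × €8 = €160
Optimal cost = €570.
Saving = 640 − 570 = €70.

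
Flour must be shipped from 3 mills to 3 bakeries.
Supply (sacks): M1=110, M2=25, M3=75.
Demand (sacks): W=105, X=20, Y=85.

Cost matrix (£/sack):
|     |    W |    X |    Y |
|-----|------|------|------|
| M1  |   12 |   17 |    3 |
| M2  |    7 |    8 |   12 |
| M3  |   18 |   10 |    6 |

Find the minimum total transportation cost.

An optimal shipping plan:
  M1–W: 80 × £12 = £960
  M1–Y: 30 × £3 = £90
  M2–W: 25 × £7 = £175
  M3–X: 20 × £10 = £200
  M3–Y: 55 × £6 = £330
Total = 960 + 90 + 175 + 200 + 330 = £1755.
(Supply check: M1 ships 110; M2 ships 25; M3 ships 75.)

1755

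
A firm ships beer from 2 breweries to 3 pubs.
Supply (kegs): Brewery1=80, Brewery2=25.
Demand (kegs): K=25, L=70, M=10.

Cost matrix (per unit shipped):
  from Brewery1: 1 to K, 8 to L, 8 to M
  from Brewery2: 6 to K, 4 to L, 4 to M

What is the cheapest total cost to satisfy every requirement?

565

Optimal allocation:
  Brewery1–K: 25 kegs
  Brewery1–L: 55 kegs
  Brewery2–L: 15 kegs
  Brewery2–M: 10 kegs
Total cost = 565.
(Supply check: Brewery1 ships 80; Brewery2 ships 25.)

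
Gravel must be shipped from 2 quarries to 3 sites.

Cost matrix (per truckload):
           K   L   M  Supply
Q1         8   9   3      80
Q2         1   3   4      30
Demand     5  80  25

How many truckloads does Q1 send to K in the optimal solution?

0

The minimum-cost plan:
  Q1->L: 55 × 9 = 495
  Q1->M: 25 × 3 = 75
  Q2->K: 5 × 1 = 5
  Q2->L: 25 × 3 = 75
Total cost = 650.
The route Q1→K is not used.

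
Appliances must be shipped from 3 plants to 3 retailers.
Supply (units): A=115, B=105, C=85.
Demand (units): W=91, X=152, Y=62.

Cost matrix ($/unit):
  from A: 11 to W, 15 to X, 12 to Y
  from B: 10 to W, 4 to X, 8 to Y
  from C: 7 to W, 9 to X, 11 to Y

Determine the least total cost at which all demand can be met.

2436

An optimal shipping plan:
  A–W: 53 × $11 = $583
  A–Y: 62 × $12 = $744
  B–X: 105 × $4 = $420
  C–W: 38 × $7 = $266
  C–X: 47 × $9 = $423
Total = 583 + 744 + 420 + 266 + 423 = $2436.
(Supply check: A ships 115; B ships 105; C ships 85.)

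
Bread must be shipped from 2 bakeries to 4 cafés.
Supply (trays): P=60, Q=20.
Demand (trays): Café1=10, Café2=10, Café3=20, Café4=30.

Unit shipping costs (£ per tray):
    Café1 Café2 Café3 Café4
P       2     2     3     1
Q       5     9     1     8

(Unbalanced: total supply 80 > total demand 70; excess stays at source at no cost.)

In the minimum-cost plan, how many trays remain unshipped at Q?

0

Minimum-cost shipments:
  P–Café1: 10 × £2 = £20
  P–Café2: 10 × £2 = £20
  P–Café4: 30 × £1 = £30
  Q–Café3: 20 × £1 = £20
Total cost = £90.
Q ships 20 of its 20, leaving 0.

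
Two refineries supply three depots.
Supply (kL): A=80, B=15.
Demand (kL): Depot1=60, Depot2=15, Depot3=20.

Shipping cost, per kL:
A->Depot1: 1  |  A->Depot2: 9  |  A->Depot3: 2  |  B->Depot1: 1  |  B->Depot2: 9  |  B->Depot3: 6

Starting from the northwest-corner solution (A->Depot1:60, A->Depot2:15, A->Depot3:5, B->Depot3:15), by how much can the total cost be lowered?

60

Current plan cost = 60·1 + 15·9 + 5·2 + 15·6 = 295.
Optimal plan:
  A–Depot1: 45 × 1 = 45
  A–Depot2: 15 × 9 = 135
  A–Depot3: 20 × 2 = 40
  B–Depot1: 15 × 1 = 15
Optimal cost = 235.
Saving = 295 − 235 = 60.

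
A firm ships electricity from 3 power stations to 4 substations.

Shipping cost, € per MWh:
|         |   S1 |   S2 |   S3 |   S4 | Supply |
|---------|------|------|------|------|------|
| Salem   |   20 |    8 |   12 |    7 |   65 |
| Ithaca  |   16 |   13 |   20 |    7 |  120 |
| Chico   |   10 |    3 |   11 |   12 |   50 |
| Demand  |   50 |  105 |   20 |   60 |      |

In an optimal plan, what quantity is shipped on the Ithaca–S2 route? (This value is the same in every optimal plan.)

The minimum-cost plan:
  Salem→S2: 45 MWh
  Salem→S3: 20 MWh
  Ithaca→S1: 50 MWh
  Ithaca→S2: 10 MWh
  Ithaca→S4: 60 MWh
  Chico→S2: 50 MWh
Total cost = €2100.
So Ithaca→S2 carries 10 MWh.

10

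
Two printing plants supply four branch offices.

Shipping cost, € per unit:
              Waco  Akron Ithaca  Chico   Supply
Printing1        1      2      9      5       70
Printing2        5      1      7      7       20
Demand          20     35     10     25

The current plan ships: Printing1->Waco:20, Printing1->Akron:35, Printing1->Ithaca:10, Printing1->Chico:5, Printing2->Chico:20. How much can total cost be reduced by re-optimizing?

70

Current plan cost = 20·1 + 35·2 + 10·9 + 5·5 + 20·7 = €345.
Optimal plan:
  Printing1–Waco: 20 boxes
  Printing1–Akron: 25 boxes
  Printing1–Chico: 25 boxes
  Printing2–Akron: 10 boxes
  Printing2–Ithaca: 10 boxes
Optimal cost = €275.
Saving = 345 − 275 = €70.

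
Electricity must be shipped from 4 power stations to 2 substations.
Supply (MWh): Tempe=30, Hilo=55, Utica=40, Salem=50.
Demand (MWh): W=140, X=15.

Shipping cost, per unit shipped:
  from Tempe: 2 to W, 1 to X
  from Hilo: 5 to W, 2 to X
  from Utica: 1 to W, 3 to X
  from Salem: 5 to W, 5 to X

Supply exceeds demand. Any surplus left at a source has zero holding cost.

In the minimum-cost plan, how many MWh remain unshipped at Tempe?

0

An optimal plan:
  Tempe to W: 30 MWh
  Hilo to W: 40 MWh
  Hilo to X: 15 MWh
  Utica to W: 40 MWh
  Salem to W: 30 MWh
Total cost = 480.
Tempe ships 30 of its 30, leaving 0.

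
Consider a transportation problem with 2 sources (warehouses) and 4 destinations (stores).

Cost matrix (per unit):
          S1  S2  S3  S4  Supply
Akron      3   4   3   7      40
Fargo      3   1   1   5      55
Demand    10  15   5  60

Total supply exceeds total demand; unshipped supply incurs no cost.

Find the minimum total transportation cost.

400

Optimal allocation:
  Akron to S1: 10 units
  Akron to S3: 5 units
  Akron to S4: 20 units
  Fargo to S2: 15 units
  Fargo to S4: 40 units
Total cost = 400.
(Supply check: Akron ships 35; Fargo ships 55.)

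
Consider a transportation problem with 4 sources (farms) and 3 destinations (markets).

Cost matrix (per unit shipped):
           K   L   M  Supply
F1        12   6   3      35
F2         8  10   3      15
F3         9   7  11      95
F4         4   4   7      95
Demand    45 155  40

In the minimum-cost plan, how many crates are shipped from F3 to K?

0

Optimal shipments:
  F1->L: 10 crates
  F1->M: 25 crates
  F2->M: 15 crates
  F3->L: 95 crates
  F4->K: 45 crates
  F4->L: 50 crates
Total cost = 1225.
The route F3→K is not used.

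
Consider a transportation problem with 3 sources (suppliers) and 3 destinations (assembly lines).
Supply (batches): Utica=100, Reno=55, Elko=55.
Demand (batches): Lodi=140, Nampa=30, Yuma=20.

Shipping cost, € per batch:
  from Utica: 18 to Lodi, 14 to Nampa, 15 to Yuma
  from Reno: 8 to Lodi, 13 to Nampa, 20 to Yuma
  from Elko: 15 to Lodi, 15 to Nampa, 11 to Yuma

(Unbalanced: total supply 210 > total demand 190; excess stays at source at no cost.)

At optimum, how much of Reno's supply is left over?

0

An optimal plan:
  Utica→Lodi: 50 batches
  Utica→Nampa: 30 batches
  Reno→Lodi: 55 batches
  Elko→Lodi: 35 batches
  Elko→Yuma: 20 batches
Total cost = €2505.
Reno ships 55 of its 55, leaving 0.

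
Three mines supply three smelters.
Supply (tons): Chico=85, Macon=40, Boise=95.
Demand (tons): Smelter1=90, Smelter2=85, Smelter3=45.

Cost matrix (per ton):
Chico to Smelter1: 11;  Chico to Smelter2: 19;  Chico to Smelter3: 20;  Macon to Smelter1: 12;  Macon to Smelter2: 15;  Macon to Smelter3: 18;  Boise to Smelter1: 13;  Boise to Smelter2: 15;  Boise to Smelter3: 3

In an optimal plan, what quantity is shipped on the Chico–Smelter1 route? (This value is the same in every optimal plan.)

85

Solving gives:
  Chico→Smelter1: 85 × 11 = 935
  Macon→Smelter1: 5 × 12 = 60
  Macon→Smelter2: 35 × 15 = 525
  Boise→Smelter2: 50 × 15 = 750
  Boise→Smelter3: 45 × 3 = 135
Total cost = 2405.
So Chico→Smelter1 carries 85 tons.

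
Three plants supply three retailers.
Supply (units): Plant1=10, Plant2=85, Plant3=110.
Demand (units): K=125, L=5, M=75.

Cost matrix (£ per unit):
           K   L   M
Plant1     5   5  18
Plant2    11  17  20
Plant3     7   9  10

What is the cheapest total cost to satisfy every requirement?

An optimal shipping plan:
  Plant1->K: 5 × £5 = £25
  Plant1->L: 5 × £5 = £25
  Plant2->K: 85 × £11 = £935
  Plant3->K: 35 × £7 = £245
  Plant3->M: 75 × £10 = £750
Total = 25 + 25 + 935 + 245 + 750 = £1980.

1980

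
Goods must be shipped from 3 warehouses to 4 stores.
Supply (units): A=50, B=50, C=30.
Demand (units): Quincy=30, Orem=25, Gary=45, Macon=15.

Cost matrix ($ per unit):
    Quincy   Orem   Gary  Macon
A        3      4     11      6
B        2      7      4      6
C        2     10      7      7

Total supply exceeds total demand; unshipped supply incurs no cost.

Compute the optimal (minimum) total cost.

430

One minimum-cost allocation:
  A–Orem: 25 × $4 = $100
  A–Macon: 15 × $6 = $90
  B–Quincy: 5 × $2 = $10
  B–Gary: 45 × $4 = $180
  C–Quincy: 25 × $2 = $50
Total = 100 + 90 + 10 + 180 + 50 = $430.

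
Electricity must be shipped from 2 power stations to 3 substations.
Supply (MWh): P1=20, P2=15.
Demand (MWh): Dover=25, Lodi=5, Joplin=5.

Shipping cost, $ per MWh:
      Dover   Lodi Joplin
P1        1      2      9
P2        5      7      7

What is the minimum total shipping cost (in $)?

Optimal allocation:
  P1 to Dover: 15 × $1 = $15
  P1 to Lodi: 5 × $2 = $10
  P2 to Dover: 10 × $5 = $50
  P2 to Joplin: 5 × $7 = $35
Total = 15 + 10 + 50 + 35 = $110.

110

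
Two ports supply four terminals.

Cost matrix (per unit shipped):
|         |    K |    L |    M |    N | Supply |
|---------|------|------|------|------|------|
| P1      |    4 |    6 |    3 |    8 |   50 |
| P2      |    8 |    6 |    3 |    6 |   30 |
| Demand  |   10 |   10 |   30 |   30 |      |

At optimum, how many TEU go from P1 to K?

Solving gives:
  P1->K: 10 × 4 = 40
  P1->L: 10 × 6 = 60
  P1->M: 30 × 3 = 90
  P2->N: 30 × 6 = 180
Total cost = 370.
So P1→K carries 10 TEU.

10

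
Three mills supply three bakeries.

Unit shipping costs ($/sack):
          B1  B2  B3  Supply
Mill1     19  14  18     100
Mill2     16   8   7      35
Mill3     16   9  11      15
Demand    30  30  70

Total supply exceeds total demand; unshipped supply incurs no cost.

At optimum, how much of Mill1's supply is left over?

Minimum-cost shipments:
  Mill1–B1: 30 × $19 = $570
  Mill1–B2: 30 × $14 = $420
  Mill1–B3: 20 × $18 = $360
  Mill2–B3: 35 × $7 = $245
  Mill3–B3: 15 × $11 = $165
Total cost = $1760.
Mill1 ships 80 of its 100, leaving 20.

20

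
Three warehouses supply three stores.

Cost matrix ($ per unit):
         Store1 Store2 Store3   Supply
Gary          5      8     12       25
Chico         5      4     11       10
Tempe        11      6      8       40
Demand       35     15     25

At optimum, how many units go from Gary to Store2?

Solving gives:
  Gary–Store1: 25 units
  Chico–Store1: 10 units
  Tempe–Store2: 15 units
  Tempe–Store3: 25 units
Total cost = $465.
The route Gary→Store2 is not used.

0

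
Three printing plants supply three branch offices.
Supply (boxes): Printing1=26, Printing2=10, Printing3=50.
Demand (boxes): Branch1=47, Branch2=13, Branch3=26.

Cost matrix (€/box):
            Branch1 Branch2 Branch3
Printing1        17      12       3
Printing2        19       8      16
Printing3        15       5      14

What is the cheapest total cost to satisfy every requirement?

878

An optimal shipping plan:
  Printing1→Branch3: 26 × €3 = €78
  Printing2→Branch2: 10 × €8 = €80
  Printing3→Branch1: 47 × €15 = €705
  Printing3→Branch2: 3 × €5 = €15
Total = 78 + 80 + 705 + 15 = €878.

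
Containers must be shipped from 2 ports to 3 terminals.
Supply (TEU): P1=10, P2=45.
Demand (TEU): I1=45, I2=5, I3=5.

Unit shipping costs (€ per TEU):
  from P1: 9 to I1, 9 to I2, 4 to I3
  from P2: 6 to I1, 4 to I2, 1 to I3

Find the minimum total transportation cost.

325

A cheapest plan:
  P1→I1: 5 × €9 = €45
  P1→I3: 5 × €4 = €20
  P2→I1: 40 × €6 = €240
  P2→I2: 5 × €4 = €20
Total = 45 + 20 + 240 + 20 = €325.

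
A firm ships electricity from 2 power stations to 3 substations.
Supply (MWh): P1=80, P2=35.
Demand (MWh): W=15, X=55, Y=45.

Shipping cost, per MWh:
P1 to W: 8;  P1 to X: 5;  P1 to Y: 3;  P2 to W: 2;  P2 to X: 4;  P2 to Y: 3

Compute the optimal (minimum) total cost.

420

A cheapest plan:
  P1 to X: 35 × 5 = 175
  P1 to Y: 45 × 3 = 135
  P2 to W: 15 × 2 = 30
  P2 to X: 20 × 4 = 80
Total = 175 + 135 + 30 + 80 = 420.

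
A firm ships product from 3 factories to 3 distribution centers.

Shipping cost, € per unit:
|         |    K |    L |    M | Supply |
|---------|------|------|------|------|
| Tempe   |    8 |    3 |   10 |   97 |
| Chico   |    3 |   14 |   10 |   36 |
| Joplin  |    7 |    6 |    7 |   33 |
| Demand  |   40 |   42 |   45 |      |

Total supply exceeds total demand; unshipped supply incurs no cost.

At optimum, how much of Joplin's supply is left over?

Minimum-cost shipments:
  Tempe->K: 4 pallets
  Tempe->L: 42 pallets
  Tempe->M: 12 pallets
  Chico->K: 36 pallets
  Joplin->M: 33 pallets
Total cost = €617.
Joplin ships 33 of its 33, leaving 0.

0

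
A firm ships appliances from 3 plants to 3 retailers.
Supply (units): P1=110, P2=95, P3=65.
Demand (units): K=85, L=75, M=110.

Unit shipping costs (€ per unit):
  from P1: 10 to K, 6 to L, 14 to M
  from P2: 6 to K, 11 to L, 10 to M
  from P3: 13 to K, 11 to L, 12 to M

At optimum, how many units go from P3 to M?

65

Optimal shipments:
  P1–L: 75 units
  P1–M: 35 units
  P2–K: 85 units
  P2–M: 10 units
  P3–M: 65 units
Total cost = €2330.
So P3→M carries 65 units.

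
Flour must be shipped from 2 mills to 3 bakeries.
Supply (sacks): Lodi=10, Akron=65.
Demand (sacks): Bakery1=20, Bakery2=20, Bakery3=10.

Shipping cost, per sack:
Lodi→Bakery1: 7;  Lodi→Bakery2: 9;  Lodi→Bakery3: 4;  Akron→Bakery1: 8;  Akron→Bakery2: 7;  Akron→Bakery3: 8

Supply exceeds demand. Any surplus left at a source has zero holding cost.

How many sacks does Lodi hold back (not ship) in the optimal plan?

0

An optimal plan:
  Lodi to Bakery3: 10 × 4 = 40
  Akron to Bakery1: 20 × 8 = 160
  Akron to Bakery2: 20 × 7 = 140
Total cost = 340.
Lodi ships 10 of its 10, leaving 0.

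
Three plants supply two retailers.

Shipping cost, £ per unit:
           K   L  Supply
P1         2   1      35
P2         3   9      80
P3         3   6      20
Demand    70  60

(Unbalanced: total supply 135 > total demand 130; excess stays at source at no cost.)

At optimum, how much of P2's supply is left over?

5

Minimum-cost shipments:
  P1–L: 35 × £1 = £35
  P2–K: 70 × £3 = £210
  P2–L: 5 × £9 = £45
  P3–L: 20 × £6 = £120
Total cost = £410.
P2 ships 75 of its 80, leaving 5.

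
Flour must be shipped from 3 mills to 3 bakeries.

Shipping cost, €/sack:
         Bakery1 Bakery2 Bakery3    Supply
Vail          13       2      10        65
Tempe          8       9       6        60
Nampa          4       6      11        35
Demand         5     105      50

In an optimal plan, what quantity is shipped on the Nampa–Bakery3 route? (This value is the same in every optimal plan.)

0

Solving gives:
  Vail→Bakery2: 65 × €2 = €130
  Tempe→Bakery2: 10 × €9 = €90
  Tempe→Bakery3: 50 × €6 = €300
  Nampa→Bakery1: 5 × €4 = €20
  Nampa→Bakery2: 30 × €6 = €180
Total cost = €720.
The route Nampa→Bakery3 is not used.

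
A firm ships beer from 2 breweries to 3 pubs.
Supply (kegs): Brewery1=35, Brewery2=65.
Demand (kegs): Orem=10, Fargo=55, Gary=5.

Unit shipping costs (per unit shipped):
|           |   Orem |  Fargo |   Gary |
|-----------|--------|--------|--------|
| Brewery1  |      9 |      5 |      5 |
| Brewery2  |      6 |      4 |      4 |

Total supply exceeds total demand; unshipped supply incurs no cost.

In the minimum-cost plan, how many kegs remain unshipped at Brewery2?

Minimum-cost shipments:
  Brewery1→Gary: 5 × 5 = 25
  Brewery2→Orem: 10 × 6 = 60
  Brewery2→Fargo: 55 × 4 = 220
Total cost = 305.
Brewery2 ships 65 of its 65, leaving 0.

0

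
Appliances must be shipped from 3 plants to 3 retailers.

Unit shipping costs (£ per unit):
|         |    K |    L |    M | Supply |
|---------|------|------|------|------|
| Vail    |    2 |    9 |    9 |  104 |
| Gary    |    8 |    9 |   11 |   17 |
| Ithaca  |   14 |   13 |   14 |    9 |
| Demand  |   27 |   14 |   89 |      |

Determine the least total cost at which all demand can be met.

Optimal allocation:
  Vail→K: 27 × £2 = £54
  Vail→M: 77 × £9 = £693
  Gary→L: 14 × £9 = £126
  Gary→M: 3 × £11 = £33
  Ithaca→M: 9 × £14 = £126
Total = 54 + 693 + 126 + 33 + 126 = £1032.
(Supply check: Vail ships 104; Gary ships 17; Ithaca ships 9.)

1032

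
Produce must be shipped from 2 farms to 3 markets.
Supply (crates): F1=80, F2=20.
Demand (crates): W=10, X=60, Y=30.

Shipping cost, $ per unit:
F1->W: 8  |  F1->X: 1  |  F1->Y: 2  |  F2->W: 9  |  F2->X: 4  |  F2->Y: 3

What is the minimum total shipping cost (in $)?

One minimum-cost allocation:
  F1->W: 10 × $8 = $80
  F1->X: 60 × $1 = $60
  F1->Y: 10 × $2 = $20
  F2->Y: 20 × $3 = $60
Total = 80 + 60 + 20 + 60 = $220.
(Supply check: F1 ships 80; F2 ships 20.)

220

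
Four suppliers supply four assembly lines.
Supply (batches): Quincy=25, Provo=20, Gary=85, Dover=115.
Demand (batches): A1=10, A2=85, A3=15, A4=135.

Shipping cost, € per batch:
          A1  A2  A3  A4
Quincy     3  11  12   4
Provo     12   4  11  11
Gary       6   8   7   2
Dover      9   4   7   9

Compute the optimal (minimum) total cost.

One minimum-cost allocation:
  Quincy→A1: 10 batches
  Quincy→A4: 15 batches
  Provo→A2: 20 batches
  Gary→A4: 85 batches
  Dover→A2: 65 batches
  Dover→A3: 15 batches
  Dover→A4: 35 batches
Total cost = €1020.

1020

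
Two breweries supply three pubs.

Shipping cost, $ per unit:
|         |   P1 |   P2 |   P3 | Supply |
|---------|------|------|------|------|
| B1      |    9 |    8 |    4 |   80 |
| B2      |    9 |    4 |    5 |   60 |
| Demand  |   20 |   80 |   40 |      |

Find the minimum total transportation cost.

A cheapest plan:
  B1 to P1: 20 × $9 = $180
  B1 to P2: 20 × $8 = $160
  B1 to P3: 40 × $4 = $160
  B2 to P2: 60 × $4 = $240
Total = 180 + 160 + 160 + 240 = $740.
(Supply check: B1 ships 80; B2 ships 60.)

740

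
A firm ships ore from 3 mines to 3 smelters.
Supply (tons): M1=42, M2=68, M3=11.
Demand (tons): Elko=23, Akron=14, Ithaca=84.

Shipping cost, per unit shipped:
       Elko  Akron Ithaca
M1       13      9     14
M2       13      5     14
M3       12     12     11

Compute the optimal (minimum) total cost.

One minimum-cost allocation:
  M1->Ithaca: 42 tons
  M2->Elko: 23 tons
  M2->Akron: 14 tons
  M2->Ithaca: 31 tons
  M3->Ithaca: 11 tons
Total cost = 1512.

1512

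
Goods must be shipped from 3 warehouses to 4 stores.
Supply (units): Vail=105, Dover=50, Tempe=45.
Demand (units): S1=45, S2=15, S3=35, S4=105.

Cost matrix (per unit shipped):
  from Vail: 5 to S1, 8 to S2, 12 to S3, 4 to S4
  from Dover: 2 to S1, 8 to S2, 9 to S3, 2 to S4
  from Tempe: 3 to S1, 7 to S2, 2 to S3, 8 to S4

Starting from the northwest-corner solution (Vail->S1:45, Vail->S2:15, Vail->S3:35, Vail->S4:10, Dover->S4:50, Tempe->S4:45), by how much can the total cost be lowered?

585

Current plan cost = 45·5 + 15·8 + 35·12 + 10·4 + 50·2 + 45·8 = 1265.
Optimal plan:
  Vail->S2: 15 × 8 = 120
  Vail->S4: 90 × 4 = 360
  Dover->S1: 35 × 2 = 70
  Dover->S4: 15 × 2 = 30
  Tempe->S1: 10 × 3 = 30
  Tempe->S3: 35 × 2 = 70
Optimal cost = 680.
Saving = 1265 − 680 = 585.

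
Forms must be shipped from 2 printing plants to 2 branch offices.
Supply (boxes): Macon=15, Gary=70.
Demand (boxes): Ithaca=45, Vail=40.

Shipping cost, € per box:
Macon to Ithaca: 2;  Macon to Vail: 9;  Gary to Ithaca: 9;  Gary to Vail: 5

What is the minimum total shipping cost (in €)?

A cheapest plan:
  Macon–Ithaca: 15 × €2 = €30
  Gary–Ithaca: 30 × €9 = €270
  Gary–Vail: 40 × €5 = €200
Total = 30 + 270 + 200 = €500.
(Supply check: Macon ships 15; Gary ships 70.)

500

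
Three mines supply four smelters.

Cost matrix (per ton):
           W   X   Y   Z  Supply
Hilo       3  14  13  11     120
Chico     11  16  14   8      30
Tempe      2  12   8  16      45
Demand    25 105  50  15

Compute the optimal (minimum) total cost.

2115

A cheapest plan:
  Hilo→W: 25 tons
  Hilo→X: 95 tons
  Chico→X: 10 tons
  Chico→Y: 5 tons
  Chico→Z: 15 tons
  Tempe→Y: 45 tons
Total cost = 2115.
(Supply check: Hilo ships 120; Chico ships 30; Tempe ships 45.)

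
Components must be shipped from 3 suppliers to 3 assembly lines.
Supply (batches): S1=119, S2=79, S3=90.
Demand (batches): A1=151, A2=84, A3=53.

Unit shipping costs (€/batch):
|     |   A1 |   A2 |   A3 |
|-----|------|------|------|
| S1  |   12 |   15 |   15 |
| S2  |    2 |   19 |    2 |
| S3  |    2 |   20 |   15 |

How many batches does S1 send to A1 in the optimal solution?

35

Optimal shipments:
  S1 to A1: 35 × €12 = €420
  S1 to A2: 84 × €15 = €1260
  S2 to A1: 26 × €2 = €52
  S2 to A3: 53 × €2 = €106
  S3 to A1: 90 × €2 = €180
Total cost = €2018.
So S1→A1 carries 35 batches.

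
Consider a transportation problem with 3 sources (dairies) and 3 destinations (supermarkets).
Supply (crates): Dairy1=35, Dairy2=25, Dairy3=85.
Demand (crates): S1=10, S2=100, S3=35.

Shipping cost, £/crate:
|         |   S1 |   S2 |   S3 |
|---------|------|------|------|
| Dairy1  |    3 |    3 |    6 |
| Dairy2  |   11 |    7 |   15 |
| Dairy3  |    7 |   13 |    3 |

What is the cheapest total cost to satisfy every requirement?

Optimal allocation:
  Dairy1–S2: 35 × £3 = £105
  Dairy2–S2: 25 × £7 = £175
  Dairy3–S1: 10 × £7 = £70
  Dairy3–S2: 40 × £13 = £520
  Dairy3–S3: 35 × £3 = £105
Total = 105 + 175 + 70 + 520 + 105 = £975.

975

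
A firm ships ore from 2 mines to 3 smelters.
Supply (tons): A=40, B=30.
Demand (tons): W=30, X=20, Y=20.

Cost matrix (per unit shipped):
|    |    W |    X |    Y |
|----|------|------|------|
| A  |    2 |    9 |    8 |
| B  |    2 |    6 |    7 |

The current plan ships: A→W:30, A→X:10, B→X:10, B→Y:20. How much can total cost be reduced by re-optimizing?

20

Current plan cost = 30·2 + 10·9 + 10·6 + 20·7 = 350.
Optimal plan:
  A–W: 30 × 2 = 60
  A–Y: 10 × 8 = 80
  B–X: 20 × 6 = 120
  B–Y: 10 × 7 = 70
Optimal cost = 330.
Saving = 350 − 330 = 20.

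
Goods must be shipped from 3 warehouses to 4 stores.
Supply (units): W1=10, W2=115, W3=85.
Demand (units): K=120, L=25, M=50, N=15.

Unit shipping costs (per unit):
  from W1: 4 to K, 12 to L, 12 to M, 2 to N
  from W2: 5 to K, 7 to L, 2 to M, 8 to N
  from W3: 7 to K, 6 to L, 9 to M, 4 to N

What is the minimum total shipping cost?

990

An optimal shipping plan:
  W1 to K: 10 × 4 = 40
  W2 to K: 65 × 5 = 325
  W2 to M: 50 × 2 = 100
  W3 to K: 45 × 7 = 315
  W3 to L: 25 × 6 = 150
  W3 to N: 15 × 4 = 60
Total = 40 + 325 + 100 + 315 + 150 + 60 = 990.
(Supply check: W1 ships 10; W2 ships 115; W3 ships 85.)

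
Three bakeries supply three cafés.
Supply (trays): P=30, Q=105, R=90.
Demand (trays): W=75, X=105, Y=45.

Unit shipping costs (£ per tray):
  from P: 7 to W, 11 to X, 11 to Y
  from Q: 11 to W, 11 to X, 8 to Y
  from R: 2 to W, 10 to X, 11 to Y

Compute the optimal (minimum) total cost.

A cheapest plan:
  P→X: 30 × £11 = £330
  Q→X: 60 × £11 = £660
  Q→Y: 45 × £8 = £360
  R→W: 75 × £2 = £150
  R→X: 15 × £10 = £150
Total = 330 + 660 + 360 + 150 + 150 = £1650.

1650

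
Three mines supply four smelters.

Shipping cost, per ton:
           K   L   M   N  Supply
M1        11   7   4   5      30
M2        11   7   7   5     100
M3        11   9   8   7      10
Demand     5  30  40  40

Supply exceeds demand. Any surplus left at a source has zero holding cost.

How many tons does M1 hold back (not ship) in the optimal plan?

0

An optimal plan:
  M1->M: 30 × 4 = 120
  M2->K: 5 × 11 = 55
  M2->L: 30 × 7 = 210
  M2->M: 10 × 7 = 70
  M2->N: 40 × 5 = 200
Total cost = 655.
M1 ships 30 of its 30, leaving 0.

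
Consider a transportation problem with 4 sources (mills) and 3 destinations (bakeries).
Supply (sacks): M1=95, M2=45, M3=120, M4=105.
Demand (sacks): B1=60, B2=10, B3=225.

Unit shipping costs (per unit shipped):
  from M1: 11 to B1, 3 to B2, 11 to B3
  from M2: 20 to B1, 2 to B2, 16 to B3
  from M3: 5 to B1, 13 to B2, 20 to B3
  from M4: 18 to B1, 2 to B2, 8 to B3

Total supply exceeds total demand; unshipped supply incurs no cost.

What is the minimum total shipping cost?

Optimal allocation:
  M1→B3: 95 × 11 = 1045
  M2→B2: 10 × 2 = 20
  M2→B3: 25 × 16 = 400
  M3→B1: 60 × 5 = 300
  M4→B3: 105 × 8 = 840
Total = 1045 + 20 + 400 + 300 + 840 = 2605.
(Supply check: M1 ships 95; M2 ships 35; M3 ships 60; M4 ships 105.)

2605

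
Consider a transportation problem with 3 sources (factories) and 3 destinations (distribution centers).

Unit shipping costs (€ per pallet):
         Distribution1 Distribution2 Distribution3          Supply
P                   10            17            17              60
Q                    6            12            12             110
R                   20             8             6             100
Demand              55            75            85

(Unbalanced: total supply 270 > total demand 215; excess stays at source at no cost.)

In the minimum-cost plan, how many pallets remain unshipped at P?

Minimum-cost shipments:
  P–Distribution1: 5 pallets
  Q–Distribution1: 50 pallets
  Q–Distribution2: 60 pallets
  R–Distribution2: 15 pallets
  R–Distribution3: 85 pallets
Total cost = €1700.
P ships 5 of its 60, leaving 55.

55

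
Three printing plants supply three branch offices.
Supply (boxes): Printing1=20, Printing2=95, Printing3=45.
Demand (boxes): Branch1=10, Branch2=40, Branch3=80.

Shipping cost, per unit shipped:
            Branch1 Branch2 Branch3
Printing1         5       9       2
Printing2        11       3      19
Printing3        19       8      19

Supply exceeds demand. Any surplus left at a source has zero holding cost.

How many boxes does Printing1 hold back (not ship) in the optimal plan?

Minimum-cost shipments:
  Printing1–Branch3: 20 boxes
  Printing2–Branch1: 10 boxes
  Printing2–Branch2: 40 boxes
  Printing2–Branch3: 45 boxes
  Printing3–Branch3: 15 boxes
Total cost = 1410.
Printing1 ships 20 of its 20, leaving 0.

0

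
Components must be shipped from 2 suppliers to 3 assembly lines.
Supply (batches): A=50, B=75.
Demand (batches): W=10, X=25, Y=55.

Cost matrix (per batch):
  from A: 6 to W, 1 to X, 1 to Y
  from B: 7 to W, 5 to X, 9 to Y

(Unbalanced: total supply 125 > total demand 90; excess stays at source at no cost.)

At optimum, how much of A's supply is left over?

0

An optimal plan:
  A→Y: 50 batches
  B→W: 10 batches
  B→X: 25 batches
  B→Y: 5 batches
Total cost = 290.
A ships 50 of its 50, leaving 0.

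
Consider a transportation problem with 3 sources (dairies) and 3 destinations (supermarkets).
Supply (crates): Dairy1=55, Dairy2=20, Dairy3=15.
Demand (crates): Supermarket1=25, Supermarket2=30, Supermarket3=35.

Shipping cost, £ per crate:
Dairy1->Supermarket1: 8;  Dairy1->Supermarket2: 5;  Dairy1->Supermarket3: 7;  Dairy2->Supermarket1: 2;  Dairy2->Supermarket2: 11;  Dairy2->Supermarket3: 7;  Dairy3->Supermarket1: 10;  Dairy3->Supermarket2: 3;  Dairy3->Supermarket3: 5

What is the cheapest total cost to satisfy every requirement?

Optimal allocation:
  Dairy1 to Supermarket1: 5 × £8 = £40
  Dairy1 to Supermarket2: 15 × £5 = £75
  Dairy1 to Supermarket3: 35 × £7 = £245
  Dairy2 to Supermarket1: 20 × £2 = £40
  Dairy3 to Supermarket2: 15 × £3 = £45
Total = 40 + 75 + 245 + 40 + 45 = £445.

445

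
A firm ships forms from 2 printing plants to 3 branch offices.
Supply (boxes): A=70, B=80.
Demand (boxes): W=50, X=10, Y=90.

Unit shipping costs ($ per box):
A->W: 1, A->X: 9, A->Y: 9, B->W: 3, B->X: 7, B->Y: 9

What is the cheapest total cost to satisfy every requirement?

A cheapest plan:
  A->W: 50 × $1 = $50
  A->Y: 20 × $9 = $180
  B->X: 10 × $7 = $70
  B->Y: 70 × $9 = $630
Total = 50 + 180 + 70 + 630 = $930.

930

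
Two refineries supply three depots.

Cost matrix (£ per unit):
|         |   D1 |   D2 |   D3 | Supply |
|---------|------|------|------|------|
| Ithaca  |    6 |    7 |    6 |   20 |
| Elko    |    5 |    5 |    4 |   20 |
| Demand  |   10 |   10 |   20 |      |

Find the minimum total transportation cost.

One minimum-cost allocation:
  Ithaca→D1: 10 × £6 = £60
  Ithaca→D2: 10 × £7 = £70
  Elko→D3: 20 × £4 = £80
Total = 60 + 70 + 80 = £210.
(Supply check: Ithaca ships 20; Elko ships 20.)

210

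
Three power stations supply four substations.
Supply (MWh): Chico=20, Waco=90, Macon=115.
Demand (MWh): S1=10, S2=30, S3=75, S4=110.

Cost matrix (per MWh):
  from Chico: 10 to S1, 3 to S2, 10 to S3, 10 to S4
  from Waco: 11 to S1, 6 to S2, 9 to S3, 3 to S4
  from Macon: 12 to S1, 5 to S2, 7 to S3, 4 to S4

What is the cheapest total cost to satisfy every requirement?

Optimal allocation:
  Chico to S2: 20 × 3 = 60
  Waco to S1: 10 × 11 = 110
  Waco to S4: 80 × 3 = 240
  Macon to S2: 10 × 5 = 50
  Macon to S3: 75 × 7 = 525
  Macon to S4: 30 × 4 = 120
Total = 60 + 110 + 240 + 50 + 525 + 120 = 1105.

1105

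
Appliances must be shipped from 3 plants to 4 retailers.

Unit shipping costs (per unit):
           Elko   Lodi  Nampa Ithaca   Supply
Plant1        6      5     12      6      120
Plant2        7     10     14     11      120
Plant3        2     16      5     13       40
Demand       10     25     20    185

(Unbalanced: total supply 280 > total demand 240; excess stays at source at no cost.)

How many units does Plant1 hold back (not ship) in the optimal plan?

0

Minimum-cost shipments:
  Plant1–Ithaca: 120 units
  Plant2–Lodi: 25 units
  Plant2–Ithaca: 65 units
  Plant3–Elko: 10 units
  Plant3–Nampa: 20 units
Total cost = 1805.
Plant1 ships 120 of its 120, leaving 0.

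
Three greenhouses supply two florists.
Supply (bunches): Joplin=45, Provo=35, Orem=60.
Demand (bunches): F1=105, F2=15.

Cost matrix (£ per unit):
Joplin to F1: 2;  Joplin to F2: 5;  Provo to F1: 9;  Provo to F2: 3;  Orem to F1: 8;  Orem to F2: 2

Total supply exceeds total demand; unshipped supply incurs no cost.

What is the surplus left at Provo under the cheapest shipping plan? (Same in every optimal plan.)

20

An optimal plan:
  Joplin->F1: 45 × £2 = £90
  Provo->F1: 15 × £9 = £135
  Orem->F1: 45 × £8 = £360
  Orem->F2: 15 × £2 = £30
Total cost = £615.
Provo ships 15 of its 35, leaving 20.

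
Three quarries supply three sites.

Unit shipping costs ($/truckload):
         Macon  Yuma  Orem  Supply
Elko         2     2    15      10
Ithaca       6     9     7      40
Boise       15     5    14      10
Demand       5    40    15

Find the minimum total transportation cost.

385

A cheapest plan:
  Elko–Yuma: 10 × $2 = $20
  Ithaca–Macon: 5 × $6 = $30
  Ithaca–Yuma: 20 × $9 = $180
  Ithaca–Orem: 15 × $7 = $105
  Boise–Yuma: 10 × $5 = $50
Total = 20 + 30 + 180 + 105 + 50 = $385.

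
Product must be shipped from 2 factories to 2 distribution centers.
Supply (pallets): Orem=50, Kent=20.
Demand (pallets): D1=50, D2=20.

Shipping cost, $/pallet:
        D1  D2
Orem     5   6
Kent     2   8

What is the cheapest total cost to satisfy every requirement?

310

Optimal allocation:
  Orem→D1: 30 × $5 = $150
  Orem→D2: 20 × $6 = $120
  Kent→D1: 20 × $2 = $40
Total = 150 + 120 + 40 = $310.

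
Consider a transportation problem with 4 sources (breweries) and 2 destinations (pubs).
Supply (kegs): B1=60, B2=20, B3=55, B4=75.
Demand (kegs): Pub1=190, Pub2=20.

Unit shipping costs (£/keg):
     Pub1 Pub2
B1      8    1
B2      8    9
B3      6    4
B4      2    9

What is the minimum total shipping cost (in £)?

980

One minimum-cost allocation:
  B1→Pub1: 40 × £8 = £320
  B1→Pub2: 20 × £1 = £20
  B2→Pub1: 20 × £8 = £160
  B3→Pub1: 55 × £6 = £330
  B4→Pub1: 75 × £2 = £150
Total = 320 + 20 + 160 + 330 + 150 = £980.
(Supply check: B1 ships 60; B2 ships 20; B3 ships 55; B4 ships 75.)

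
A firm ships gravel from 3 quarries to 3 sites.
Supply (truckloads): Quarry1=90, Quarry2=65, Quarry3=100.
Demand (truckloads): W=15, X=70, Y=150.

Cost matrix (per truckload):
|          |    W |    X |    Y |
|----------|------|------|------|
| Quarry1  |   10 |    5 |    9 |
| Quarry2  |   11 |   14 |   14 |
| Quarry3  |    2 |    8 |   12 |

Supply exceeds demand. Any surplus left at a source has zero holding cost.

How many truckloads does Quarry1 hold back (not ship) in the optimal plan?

Minimum-cost shipments:
  Quarry1->X: 70 × 5 = 350
  Quarry1->Y: 20 × 9 = 180
  Quarry2->Y: 45 × 14 = 630
  Quarry3->W: 15 × 2 = 30
  Quarry3->Y: 85 × 12 = 1020
Total cost = 2210.
Quarry1 ships 90 of its 90, leaving 0.

0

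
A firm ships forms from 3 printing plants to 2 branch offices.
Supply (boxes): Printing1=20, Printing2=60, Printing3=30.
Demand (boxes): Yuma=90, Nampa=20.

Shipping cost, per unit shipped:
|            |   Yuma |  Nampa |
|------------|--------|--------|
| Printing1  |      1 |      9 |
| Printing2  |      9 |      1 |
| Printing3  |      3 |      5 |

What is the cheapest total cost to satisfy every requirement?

490

An optimal shipping plan:
  Printing1 to Yuma: 20 × 1 = 20
  Printing2 to Yuma: 40 × 9 = 360
  Printing2 to Nampa: 20 × 1 = 20
  Printing3 to Yuma: 30 × 3 = 90
Total = 20 + 360 + 20 + 90 = 490.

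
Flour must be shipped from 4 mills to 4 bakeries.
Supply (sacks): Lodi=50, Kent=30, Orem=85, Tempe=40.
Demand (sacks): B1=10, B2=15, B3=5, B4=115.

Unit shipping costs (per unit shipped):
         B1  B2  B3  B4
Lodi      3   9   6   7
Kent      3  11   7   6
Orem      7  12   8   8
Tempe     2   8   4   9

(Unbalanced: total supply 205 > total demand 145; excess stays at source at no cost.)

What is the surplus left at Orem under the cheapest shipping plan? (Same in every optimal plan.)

Minimum-cost shipments:
  Lodi->B4: 50 sacks
  Kent->B4: 30 sacks
  Orem->B4: 35 sacks
  Tempe->B1: 10 sacks
  Tempe->B2: 15 sacks
  Tempe->B3: 5 sacks
Total cost = 970.
Orem ships 35 of its 85, leaving 50.

50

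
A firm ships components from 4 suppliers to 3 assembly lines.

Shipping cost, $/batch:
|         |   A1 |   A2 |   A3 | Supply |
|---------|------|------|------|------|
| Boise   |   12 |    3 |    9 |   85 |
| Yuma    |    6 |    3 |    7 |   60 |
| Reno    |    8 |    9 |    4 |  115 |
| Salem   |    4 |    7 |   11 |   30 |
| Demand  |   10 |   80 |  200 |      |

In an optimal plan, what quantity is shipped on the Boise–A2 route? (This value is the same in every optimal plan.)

80

Optimal shipments:
  Boise–A2: 80 × $3 = $240
  Boise–A3: 5 × $9 = $45
  Yuma–A3: 60 × $7 = $420
  Reno–A3: 115 × $4 = $460
  Salem–A1: 10 × $4 = $40
  Salem–A3: 20 × $11 = $220
Total cost = $1425.
So Boise→A2 carries 80 batches.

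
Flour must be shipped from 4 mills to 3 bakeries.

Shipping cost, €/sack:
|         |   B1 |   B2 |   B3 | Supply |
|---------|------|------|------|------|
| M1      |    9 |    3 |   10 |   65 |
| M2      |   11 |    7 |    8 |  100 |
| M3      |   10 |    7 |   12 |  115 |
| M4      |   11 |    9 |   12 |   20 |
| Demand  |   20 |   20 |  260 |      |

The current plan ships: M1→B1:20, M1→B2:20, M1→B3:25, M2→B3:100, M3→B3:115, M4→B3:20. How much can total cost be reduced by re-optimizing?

Current plan cost = 20·9 + 20·3 + 25·10 + 100·8 + 115·12 + 20·12 = €2910.
Optimal plan:
  M1–B2: 20 × €3 = €60
  M1–B3: 45 × €10 = €450
  M2–B3: 100 × €8 = €800
  M3–B1: 20 × €10 = €200
  M3–B3: 95 × €12 = €1140
  M4–B3: 20 × €12 = €240
Optimal cost = €2890.
Saving = 2910 − 2890 = €20.

20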